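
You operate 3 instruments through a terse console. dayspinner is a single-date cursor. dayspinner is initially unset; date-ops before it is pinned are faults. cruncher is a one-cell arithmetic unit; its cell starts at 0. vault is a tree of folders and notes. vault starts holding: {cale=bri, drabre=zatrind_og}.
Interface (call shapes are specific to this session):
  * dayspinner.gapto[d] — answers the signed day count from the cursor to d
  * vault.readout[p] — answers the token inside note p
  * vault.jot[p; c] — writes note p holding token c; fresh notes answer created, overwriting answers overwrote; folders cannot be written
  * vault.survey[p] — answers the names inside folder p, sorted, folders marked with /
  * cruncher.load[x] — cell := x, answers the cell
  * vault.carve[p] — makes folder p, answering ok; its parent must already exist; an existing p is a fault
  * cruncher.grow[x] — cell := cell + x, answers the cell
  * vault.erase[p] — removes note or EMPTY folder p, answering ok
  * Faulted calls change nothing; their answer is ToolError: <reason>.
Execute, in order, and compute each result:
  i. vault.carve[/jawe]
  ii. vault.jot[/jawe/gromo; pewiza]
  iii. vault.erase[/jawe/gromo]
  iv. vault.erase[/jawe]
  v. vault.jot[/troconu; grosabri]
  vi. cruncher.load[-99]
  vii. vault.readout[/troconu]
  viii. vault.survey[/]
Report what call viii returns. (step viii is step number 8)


·→ vault.carve(p=/jawe)
·← ok
·→ vault.jot(p=/jawe/gromo, c=pewiza)
·← created
·→ vault.erase(p=/jawe/gromo)
·← ok
·→ vault.erase(p=/jawe)
·← ok
·→ vault.jot(p=/troconu, c=grosabri)
·← created
·→ cruncher.load(x=-99)
·← -99
·→ vault.readout(p=/troconu)
·← grosabri
·→ vault.survey(p=/)
·← [cale, drabre, troconu]

Answer: [cale, drabre, troconu]


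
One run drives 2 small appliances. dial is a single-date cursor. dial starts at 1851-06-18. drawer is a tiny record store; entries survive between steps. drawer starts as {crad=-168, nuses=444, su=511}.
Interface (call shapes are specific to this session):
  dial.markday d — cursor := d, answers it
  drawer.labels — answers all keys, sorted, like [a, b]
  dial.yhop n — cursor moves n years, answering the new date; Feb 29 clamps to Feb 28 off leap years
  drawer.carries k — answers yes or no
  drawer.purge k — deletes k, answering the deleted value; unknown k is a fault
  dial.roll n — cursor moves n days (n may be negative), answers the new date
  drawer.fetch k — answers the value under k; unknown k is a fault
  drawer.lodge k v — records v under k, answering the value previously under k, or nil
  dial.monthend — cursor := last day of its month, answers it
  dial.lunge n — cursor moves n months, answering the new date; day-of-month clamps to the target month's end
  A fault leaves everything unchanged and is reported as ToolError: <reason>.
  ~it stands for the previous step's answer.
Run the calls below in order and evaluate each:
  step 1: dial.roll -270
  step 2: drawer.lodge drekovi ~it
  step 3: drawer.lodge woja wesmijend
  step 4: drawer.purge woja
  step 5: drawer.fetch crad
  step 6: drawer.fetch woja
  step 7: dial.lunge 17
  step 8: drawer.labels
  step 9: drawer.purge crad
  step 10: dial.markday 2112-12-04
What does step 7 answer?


Answer: 1852-02-21

Derivation:
==> dial.roll(-270)
<== 1850-09-21
==> drawer.lodge(drekovi, ~it)
<== nil
==> drawer.lodge(woja, wesmijend)
<== nil
==> drawer.purge(woja)
<== wesmijend
==> drawer.fetch(crad)
<== -168
==> drawer.fetch(woja)
<== ToolError: no such key woja
==> dial.lunge(17)
<== 1852-02-21
==> drawer.labels()
<== [crad, drekovi, nuses, su]
==> drawer.purge(crad)
<== -168
==> dial.markday(2112-12-04)
<== 2112-12-04


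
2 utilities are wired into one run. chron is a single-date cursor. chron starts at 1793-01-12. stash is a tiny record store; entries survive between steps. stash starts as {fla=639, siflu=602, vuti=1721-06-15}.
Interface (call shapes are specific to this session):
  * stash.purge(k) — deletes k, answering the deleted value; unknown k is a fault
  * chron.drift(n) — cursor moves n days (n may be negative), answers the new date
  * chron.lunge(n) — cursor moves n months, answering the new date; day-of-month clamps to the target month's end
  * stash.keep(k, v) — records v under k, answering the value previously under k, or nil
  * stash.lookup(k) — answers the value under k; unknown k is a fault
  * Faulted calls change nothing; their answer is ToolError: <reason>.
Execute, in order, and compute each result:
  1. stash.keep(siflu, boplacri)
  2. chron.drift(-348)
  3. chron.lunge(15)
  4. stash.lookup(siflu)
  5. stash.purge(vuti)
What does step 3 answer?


Answer: 1793-04-30

Derivation:
>>> keep k=siflu v=boplacri
:: 602
>>> drift n=-348
:: 1792-01-30
>>> lunge n=15
:: 1793-04-30
>>> lookup k=siflu
:: boplacri
>>> purge k=vuti
:: 1721-06-15


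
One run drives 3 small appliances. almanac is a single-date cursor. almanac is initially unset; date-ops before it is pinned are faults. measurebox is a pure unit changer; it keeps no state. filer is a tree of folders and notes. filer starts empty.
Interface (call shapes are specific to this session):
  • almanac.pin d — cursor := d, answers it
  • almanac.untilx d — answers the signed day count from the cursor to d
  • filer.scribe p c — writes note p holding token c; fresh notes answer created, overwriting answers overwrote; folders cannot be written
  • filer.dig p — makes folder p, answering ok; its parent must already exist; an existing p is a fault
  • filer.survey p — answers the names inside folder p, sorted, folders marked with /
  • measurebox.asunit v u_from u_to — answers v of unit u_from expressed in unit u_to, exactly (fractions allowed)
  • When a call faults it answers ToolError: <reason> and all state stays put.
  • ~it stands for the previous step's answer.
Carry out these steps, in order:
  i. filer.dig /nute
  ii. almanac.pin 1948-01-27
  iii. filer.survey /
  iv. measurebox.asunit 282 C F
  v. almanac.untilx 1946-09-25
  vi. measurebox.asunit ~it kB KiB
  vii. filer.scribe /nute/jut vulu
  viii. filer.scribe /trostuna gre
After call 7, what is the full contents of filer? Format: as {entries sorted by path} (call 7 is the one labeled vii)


Answer: {nute/, nute/jut=vulu}

Derivation:
// 1. filer.dig(p=/nute) == ok
// 2. almanac.pin(d=1948-01-27) == 1948-01-27
// 3. filer.survey(p=/) == [nute/]
// 4. measurebox.asunit(v=282, u_from=C, u_to=F) == 2698/5
// 5. almanac.untilx(d=1946-09-25) == -489
// 6. measurebox.asunit(v=~it, u_from=kB, u_to=KiB) == -61125/128
// 7. filer.scribe(p=/nute/jut, c=vulu) == created
// 8. filer.scribe(p=/trostuna, c=gre) == created


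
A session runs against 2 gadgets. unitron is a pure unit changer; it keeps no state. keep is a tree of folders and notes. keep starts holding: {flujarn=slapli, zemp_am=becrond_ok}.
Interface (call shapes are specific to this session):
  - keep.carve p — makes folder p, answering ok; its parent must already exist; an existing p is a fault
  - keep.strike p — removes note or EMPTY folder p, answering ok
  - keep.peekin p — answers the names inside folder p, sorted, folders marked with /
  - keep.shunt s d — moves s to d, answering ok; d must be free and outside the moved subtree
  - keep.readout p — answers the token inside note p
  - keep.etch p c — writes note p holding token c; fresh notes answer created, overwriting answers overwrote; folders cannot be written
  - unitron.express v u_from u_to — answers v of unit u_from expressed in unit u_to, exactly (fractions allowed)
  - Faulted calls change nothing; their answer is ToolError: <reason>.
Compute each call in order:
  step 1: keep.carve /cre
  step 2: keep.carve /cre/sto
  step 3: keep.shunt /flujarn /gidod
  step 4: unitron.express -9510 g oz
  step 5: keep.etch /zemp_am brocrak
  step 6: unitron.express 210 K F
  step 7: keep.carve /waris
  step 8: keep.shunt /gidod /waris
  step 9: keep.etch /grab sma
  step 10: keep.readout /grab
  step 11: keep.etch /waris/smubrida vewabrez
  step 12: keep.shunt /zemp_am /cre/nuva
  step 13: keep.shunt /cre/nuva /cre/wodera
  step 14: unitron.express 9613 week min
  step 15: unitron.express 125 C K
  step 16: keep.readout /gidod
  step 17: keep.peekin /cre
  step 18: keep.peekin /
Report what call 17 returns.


==> keep.carve(p='/cre')
<== ok
==> keep.carve(p='/cre/sto')
<== ok
==> keep.shunt(s='/flujarn', d='/gidod')
<== ok
==> unitron.express(v='-9510', u_from='g', u_to='oz')
<== -15216000000/45359237
==> keep.etch(p='/zemp_am', c='brocrak')
<== overwrote
==> unitron.express(v='210', u_from='K', u_to='F')
<== -8167/100
==> keep.carve(p='/waris')
<== ok
==> keep.shunt(s='/gidod', d='/waris')
<== ToolError: exists
==> keep.etch(p='/grab', c='sma')
<== created
==> keep.readout(p='/grab')
<== sma
==> keep.etch(p='/waris/smubrida', c='vewabrez')
<== created
==> keep.shunt(s='/zemp_am', d='/cre/nuva')
<== ok
==> keep.shunt(s='/cre/nuva', d='/cre/wodera')
<== ok
==> unitron.express(v='9613', u_from='week', u_to='min')
<== 96899040
==> unitron.express(v='125', u_from='C', u_to='K')
<== 7963/20
==> keep.readout(p='/gidod')
<== slapli
==> keep.peekin(p='/cre')
<== [sto/, wodera]
==> keep.peekin(p='/')
<== [cre/, gidod, grab, waris/]

Answer: [sto/, wodera]


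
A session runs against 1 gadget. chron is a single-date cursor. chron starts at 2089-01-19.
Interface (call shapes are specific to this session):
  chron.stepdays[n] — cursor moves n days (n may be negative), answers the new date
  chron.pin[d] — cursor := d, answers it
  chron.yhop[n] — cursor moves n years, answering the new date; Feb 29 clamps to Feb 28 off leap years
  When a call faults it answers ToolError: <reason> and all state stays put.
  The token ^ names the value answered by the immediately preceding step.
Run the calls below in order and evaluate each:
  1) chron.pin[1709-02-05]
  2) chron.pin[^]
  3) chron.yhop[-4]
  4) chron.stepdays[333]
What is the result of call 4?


Do: chron.pin[d=1709-02-05]
See: 1709-02-05
Do: chron.pin[d=^]
See: 1709-02-05
Do: chron.yhop[n=-4]
See: 1705-02-05
Do: chron.stepdays[n=333]
See: 1706-01-04

Answer: 1706-01-04


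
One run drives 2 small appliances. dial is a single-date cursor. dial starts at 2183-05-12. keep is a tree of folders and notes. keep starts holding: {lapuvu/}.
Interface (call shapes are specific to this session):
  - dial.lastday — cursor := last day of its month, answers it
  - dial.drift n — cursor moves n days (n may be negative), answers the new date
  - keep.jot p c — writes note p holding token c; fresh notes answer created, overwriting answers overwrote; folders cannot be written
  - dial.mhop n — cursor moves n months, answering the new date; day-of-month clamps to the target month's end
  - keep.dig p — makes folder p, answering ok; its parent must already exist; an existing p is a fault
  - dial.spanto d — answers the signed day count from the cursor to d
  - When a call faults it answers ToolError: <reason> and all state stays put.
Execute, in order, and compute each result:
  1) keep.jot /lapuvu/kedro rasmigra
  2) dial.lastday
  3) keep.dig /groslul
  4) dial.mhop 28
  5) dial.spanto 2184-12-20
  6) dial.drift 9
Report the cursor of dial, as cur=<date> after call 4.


Answer: cur=2185-09-30

Derivation:
Do: keep.jot[/lapuvu/kedro; rasmigra]
See: created
Do: dial.lastday[]
See: 2183-05-31
Do: keep.dig[/groslul]
See: ok
Do: dial.mhop[28]
See: 2185-09-30
Do: dial.spanto[2184-12-20]
See: -284
Do: dial.drift[9]
See: 2185-10-09


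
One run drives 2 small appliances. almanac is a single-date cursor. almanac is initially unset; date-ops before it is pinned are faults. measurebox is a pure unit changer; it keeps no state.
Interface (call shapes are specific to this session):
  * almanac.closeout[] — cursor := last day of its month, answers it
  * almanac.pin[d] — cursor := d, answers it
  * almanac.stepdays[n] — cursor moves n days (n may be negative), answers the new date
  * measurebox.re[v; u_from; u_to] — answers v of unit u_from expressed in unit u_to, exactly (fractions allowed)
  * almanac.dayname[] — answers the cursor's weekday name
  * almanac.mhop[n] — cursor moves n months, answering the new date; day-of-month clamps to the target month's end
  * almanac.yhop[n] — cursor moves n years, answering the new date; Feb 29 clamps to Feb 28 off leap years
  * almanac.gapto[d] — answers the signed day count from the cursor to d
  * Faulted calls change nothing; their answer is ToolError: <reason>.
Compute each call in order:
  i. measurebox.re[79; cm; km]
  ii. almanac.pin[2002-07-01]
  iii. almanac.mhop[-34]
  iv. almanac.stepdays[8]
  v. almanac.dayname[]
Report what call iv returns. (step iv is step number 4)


-- measurebox.re(v=79, u_from=cm, u_to=km) => 79/100000
-- almanac.pin(d=2002-07-01) => 2002-07-01
-- almanac.mhop(n=-34) => 1999-09-01
-- almanac.stepdays(n=8) => 1999-09-09
-- almanac.dayname() => Thursday

Answer: 1999-09-09


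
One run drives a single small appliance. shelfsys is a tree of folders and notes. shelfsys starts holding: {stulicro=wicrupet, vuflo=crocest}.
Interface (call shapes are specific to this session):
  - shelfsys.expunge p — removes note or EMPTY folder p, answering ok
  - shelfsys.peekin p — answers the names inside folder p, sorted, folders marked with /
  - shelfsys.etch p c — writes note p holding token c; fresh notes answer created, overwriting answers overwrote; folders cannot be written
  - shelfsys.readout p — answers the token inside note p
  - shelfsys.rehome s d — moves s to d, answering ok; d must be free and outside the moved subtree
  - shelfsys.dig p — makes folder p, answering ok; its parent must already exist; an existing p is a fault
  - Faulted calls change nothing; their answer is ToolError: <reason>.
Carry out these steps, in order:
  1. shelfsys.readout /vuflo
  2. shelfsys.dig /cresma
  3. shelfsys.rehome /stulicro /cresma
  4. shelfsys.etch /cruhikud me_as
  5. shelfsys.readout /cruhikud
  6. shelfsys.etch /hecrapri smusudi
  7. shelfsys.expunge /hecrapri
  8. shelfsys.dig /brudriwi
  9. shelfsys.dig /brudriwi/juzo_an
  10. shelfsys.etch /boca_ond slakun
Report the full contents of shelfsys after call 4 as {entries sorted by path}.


Do: readout[p: /vuflo]
See: crocest
Do: dig[p: /cresma]
See: ok
Do: rehome[s: /stulicro; d: /cresma]
See: ToolError: exists
Do: etch[p: /cruhikud; c: me_as]
See: created
Do: readout[p: /cruhikud]
See: me_as
Do: etch[p: /hecrapri; c: smusudi]
See: created
Do: expunge[p: /hecrapri]
See: ok
Do: dig[p: /brudriwi]
See: ok
Do: dig[p: /brudriwi/juzo_an]
See: ok
Do: etch[p: /boca_ond; c: slakun]
See: created

Answer: {cresma/, cruhikud=me_as, stulicro=wicrupet, vuflo=crocest}


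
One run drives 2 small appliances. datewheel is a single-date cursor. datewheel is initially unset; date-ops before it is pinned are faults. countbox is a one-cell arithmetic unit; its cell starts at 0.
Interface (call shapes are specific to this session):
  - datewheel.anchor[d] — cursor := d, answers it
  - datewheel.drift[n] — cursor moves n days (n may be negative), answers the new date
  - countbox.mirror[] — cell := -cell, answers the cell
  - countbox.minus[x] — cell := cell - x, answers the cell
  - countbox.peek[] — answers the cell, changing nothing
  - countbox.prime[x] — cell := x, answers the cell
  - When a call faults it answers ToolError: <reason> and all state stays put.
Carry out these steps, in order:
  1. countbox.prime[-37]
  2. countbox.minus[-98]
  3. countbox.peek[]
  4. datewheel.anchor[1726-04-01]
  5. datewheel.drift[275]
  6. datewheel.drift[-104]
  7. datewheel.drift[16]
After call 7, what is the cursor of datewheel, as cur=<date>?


Answer: cur=1726-10-05

Derivation:
-> countbox.prime(x='-37')
<- -37
-> countbox.minus(x='-98')
<- 61
-> countbox.peek()
<- 61
-> datewheel.anchor(d='1726-04-01')
<- 1726-04-01
-> datewheel.drift(n='275')
<- 1727-01-01
-> datewheel.drift(n='-104')
<- 1726-09-19
-> datewheel.drift(n='16')
<- 1726-10-05


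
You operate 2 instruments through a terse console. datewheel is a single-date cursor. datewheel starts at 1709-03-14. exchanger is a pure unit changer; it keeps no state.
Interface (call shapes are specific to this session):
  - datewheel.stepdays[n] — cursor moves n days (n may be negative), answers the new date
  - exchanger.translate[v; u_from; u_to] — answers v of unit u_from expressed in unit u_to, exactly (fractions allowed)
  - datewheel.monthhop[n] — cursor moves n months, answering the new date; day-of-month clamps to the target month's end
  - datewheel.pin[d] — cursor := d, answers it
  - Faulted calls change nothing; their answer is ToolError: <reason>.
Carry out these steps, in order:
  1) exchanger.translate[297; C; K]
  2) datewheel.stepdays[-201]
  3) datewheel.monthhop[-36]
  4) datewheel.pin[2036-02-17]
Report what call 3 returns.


I invoke translate using v=297, u_from=C, u_to=K, → 11403/20.
Then stepdays using n=-201, giving 1708-08-25.
I use monthhop using n=-36, yielding 1705-08-25.
Next I call pin using d=2036-02-17, → 2036-02-17.

Answer: 1705-08-25


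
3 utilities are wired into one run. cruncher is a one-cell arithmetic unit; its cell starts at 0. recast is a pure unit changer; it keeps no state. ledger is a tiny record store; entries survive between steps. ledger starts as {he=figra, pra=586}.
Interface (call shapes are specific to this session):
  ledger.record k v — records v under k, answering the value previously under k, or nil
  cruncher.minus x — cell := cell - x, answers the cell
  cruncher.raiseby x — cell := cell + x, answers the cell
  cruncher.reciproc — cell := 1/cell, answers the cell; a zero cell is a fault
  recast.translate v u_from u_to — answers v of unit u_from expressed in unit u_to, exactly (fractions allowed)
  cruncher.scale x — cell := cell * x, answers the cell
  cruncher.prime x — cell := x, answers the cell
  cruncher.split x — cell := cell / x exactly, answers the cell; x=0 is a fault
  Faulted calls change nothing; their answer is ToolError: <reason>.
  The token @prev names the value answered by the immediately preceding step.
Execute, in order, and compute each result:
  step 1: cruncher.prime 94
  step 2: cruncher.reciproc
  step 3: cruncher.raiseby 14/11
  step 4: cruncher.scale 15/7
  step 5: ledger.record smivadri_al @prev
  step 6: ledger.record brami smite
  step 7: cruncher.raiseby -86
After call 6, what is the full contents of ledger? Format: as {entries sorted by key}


Do: cruncher.prime[x=94]
See: 94
Do: cruncher.reciproc[]
See: 1/94
Do: cruncher.raiseby[x=14/11]
See: 1327/1034
Do: cruncher.scale[x=15/7]
See: 19905/7238
Do: ledger.record[k=smivadri_al; v=@prev]
See: nil
Do: ledger.record[k=brami; v=smite]
See: nil
Do: cruncher.raiseby[x=-86]
See: -602563/7238

Answer: {brami=smite, he=figra, pra=586, smivadri_al=19905/7238}


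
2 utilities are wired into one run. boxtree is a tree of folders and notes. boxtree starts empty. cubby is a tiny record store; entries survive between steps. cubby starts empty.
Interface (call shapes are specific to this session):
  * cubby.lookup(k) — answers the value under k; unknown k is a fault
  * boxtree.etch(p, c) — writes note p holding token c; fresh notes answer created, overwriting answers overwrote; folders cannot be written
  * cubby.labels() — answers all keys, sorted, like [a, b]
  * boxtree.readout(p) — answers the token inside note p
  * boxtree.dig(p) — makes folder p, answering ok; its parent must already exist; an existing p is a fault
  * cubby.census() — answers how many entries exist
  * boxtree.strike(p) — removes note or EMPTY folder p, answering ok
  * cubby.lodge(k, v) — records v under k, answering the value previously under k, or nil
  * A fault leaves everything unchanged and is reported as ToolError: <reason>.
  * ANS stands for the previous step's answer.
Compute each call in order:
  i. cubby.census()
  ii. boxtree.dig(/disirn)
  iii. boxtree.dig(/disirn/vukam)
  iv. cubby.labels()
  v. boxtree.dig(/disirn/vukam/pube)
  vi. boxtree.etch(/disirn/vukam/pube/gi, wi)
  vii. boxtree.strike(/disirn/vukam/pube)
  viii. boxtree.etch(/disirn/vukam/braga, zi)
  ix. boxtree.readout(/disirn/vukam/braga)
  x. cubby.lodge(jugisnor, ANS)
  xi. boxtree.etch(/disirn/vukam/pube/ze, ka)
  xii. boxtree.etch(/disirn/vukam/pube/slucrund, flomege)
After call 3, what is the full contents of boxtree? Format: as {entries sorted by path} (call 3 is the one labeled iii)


Answer: {disirn/, disirn/vukam/}

Derivation:
>> census()
<< 0
>> dig(p=/disirn)
<< ok
>> dig(p=/disirn/vukam)
<< ok
>> labels()
<< []
>> dig(p=/disirn/vukam/pube)
<< ok
>> etch(p=/disirn/vukam/pube/gi, c=wi)
<< created
>> strike(p=/disirn/vukam/pube)
<< ToolError: not empty
>> etch(p=/disirn/vukam/braga, c=zi)
<< created
>> readout(p=/disirn/vukam/braga)
<< zi
>> lodge(k=jugisnor, v=ANS)
<< nil
>> etch(p=/disirn/vukam/pube/ze, c=ka)
<< created
>> etch(p=/disirn/vukam/pube/slucrund, c=flomege)
<< created


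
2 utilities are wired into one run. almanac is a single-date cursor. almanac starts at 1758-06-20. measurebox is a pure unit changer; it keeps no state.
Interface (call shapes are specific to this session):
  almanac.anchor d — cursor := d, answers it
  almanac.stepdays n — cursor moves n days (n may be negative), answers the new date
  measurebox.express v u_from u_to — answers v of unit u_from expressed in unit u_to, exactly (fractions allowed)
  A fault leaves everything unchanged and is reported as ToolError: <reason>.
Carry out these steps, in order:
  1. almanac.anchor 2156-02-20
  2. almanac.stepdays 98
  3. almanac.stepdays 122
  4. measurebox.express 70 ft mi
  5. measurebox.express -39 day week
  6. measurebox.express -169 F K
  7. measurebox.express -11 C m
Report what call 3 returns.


> almanac.anchor d→2156-02-20
  2156-02-20
> almanac.stepdays n→98
  2156-05-28
> almanac.stepdays n→122
  2156-09-27
> measurebox.express v→70 u_from→ft u_to→mi
  7/528
> measurebox.express v→-39 u_from→day u_to→week
  -39/7
> measurebox.express v→-169 u_from→F u_to→K
  9689/60
> measurebox.express v→-11 u_from→C u_to→m
  ToolError: incompatible units

Answer: 2156-09-27


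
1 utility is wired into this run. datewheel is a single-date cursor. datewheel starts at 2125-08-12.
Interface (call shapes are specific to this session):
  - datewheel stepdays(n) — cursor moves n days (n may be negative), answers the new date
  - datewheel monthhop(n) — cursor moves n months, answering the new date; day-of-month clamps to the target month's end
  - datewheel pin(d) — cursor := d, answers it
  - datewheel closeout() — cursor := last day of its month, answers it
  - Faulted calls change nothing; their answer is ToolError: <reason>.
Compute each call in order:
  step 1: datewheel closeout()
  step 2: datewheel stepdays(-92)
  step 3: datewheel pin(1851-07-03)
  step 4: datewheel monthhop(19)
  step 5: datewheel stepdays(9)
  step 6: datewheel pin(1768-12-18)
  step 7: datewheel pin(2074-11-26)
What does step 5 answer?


Answer: 1853-02-12

Derivation:
-> datewheel closeout()
<- 2125-08-31
-> datewheel stepdays(n: -92)
<- 2125-05-31
-> datewheel pin(d: 1851-07-03)
<- 1851-07-03
-> datewheel monthhop(n: 19)
<- 1853-02-03
-> datewheel stepdays(n: 9)
<- 1853-02-12
-> datewheel pin(d: 1768-12-18)
<- 1768-12-18
-> datewheel pin(d: 2074-11-26)
<- 2074-11-26


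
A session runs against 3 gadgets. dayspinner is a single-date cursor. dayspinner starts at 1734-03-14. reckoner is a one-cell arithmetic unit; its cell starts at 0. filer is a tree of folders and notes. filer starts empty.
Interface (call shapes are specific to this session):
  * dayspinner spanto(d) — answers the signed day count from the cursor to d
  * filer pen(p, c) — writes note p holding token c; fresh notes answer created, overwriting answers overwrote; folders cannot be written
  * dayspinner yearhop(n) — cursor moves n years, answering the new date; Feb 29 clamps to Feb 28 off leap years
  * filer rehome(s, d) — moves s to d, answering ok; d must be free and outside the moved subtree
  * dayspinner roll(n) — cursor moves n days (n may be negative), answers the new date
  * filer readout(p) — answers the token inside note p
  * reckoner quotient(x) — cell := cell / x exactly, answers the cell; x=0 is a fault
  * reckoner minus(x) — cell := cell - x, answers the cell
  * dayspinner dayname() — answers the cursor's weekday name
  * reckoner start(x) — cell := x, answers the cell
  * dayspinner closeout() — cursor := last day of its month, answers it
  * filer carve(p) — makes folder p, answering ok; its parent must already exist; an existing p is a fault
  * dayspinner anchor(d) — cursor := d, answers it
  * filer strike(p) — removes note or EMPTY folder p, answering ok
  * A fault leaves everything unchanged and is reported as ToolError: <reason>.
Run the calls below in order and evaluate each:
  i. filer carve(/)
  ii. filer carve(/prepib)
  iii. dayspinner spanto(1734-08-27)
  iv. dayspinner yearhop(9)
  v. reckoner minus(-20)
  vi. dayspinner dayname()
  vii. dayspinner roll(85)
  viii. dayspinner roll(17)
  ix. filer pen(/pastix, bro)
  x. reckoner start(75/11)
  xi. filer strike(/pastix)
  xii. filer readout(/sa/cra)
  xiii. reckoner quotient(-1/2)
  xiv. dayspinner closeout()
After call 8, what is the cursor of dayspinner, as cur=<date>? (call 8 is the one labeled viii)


Answer: cur=1743-06-24

Derivation:
CALL filer carve[p=/]
RET  ToolError: exists
CALL filer carve[p=/prepib]
RET  ok
CALL dayspinner spanto[d=1734-08-27]
RET  166
CALL dayspinner yearhop[n=9]
RET  1743-03-14
CALL reckoner minus[x=-20]
RET  20
CALL dayspinner dayname[]
RET  Thursday
CALL dayspinner roll[n=85]
RET  1743-06-07
CALL dayspinner roll[n=17]
RET  1743-06-24
CALL filer pen[p=/pastix; c=bro]
RET  created
CALL reckoner start[x=75/11]
RET  75/11
CALL filer strike[p=/pastix]
RET  ok
CALL filer readout[p=/sa/cra]
RET  ToolError: not found
CALL reckoner quotient[x=-1/2]
RET  -150/11
CALL dayspinner closeout[]
RET  1743-06-30


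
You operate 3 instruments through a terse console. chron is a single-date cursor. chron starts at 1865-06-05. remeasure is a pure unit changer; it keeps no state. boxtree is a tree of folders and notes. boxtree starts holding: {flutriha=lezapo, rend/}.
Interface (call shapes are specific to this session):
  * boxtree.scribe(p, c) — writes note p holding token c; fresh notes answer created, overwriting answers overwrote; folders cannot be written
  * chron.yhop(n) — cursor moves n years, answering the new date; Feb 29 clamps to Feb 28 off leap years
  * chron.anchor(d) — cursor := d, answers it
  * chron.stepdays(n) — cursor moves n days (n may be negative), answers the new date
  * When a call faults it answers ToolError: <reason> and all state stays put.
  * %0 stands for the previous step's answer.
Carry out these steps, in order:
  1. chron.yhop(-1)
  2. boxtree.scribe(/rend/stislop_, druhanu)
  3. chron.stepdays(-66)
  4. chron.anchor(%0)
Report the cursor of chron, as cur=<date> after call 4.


Answer: cur=1864-03-31

Derivation:
==> yhop(n→-1)
<== 1864-06-05
==> scribe(p→/rend/stislop_, c→druhanu)
<== created
==> stepdays(n→-66)
<== 1864-03-31
==> anchor(d→%0)
<== 1864-03-31


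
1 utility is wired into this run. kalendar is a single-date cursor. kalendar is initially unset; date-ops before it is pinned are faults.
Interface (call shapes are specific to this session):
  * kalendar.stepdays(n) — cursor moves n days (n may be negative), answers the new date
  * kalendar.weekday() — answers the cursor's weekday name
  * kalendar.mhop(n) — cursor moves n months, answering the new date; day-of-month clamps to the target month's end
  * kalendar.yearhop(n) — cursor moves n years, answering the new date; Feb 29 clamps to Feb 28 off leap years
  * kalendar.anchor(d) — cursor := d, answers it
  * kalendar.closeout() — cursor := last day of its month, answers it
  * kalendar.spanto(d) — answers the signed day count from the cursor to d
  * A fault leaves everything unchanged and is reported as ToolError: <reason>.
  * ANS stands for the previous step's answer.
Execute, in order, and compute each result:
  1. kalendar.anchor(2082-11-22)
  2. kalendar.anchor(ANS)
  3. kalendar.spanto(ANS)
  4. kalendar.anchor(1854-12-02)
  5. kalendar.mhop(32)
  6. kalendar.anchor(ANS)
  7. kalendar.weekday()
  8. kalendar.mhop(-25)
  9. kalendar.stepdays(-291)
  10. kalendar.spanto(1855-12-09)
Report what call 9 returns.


Answer: 1854-09-14

Derivation:
I try kalendar.anchor(d→2082-11-22), and see 2082-11-22.
Invoking kalendar.anchor(d→ANS), which returns 2082-11-22.
Calling kalendar.spanto(d→ANS), yielding 0.
I run kalendar.anchor(d→1854-12-02): 1854-12-02.
Now I run kalendar.mhop(n→32), and get 1857-08-02.
Then kalendar.anchor(d→ANS): 1857-08-02.
I invoke kalendar.weekday(), and see Sunday.
I run kalendar.mhop(n→-25), and see 1855-07-02.
I call kalendar.stepdays(n→-291), yielding 1854-09-14.
Calling kalendar.spanto(d→1855-12-09), → 451.


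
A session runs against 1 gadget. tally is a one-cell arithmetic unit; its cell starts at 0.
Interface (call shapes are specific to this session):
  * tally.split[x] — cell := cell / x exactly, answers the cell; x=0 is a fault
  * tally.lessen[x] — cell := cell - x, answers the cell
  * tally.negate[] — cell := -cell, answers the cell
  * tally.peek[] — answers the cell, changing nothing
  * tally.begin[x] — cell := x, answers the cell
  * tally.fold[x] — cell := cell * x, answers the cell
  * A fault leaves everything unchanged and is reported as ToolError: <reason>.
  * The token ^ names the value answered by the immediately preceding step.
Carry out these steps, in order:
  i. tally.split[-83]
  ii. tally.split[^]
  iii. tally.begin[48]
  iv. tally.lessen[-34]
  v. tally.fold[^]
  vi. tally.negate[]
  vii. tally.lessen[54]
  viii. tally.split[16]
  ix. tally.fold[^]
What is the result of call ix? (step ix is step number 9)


Step: tally.split[x='-83']
Result: 0
Step: tally.split[x='^']
Result: ToolError: division by zero
Step: tally.begin[x='48']
Result: 48
Step: tally.lessen[x='-34']
Result: 82
Step: tally.fold[x='^']
Result: 6724
Step: tally.negate[]
Result: -6724
Step: tally.lessen[x='54']
Result: -6778
Step: tally.split[x='16']
Result: -3389/8
Step: tally.fold[x='^']
Result: 11485321/64

Answer: 11485321/64


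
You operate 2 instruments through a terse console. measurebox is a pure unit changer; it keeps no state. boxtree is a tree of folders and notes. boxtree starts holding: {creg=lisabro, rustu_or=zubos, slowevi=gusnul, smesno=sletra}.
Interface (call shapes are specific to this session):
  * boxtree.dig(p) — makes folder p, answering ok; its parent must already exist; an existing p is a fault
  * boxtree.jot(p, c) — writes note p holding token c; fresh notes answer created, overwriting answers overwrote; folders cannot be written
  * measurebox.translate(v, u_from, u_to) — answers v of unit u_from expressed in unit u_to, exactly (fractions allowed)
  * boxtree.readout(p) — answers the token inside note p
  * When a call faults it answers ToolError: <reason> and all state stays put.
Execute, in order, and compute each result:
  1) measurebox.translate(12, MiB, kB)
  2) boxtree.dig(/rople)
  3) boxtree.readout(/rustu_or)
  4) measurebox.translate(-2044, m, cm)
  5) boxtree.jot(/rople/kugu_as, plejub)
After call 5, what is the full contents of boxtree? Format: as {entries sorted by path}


Answer: {creg=lisabro, rople/, rople/kugu_as=plejub, rustu_or=zubos, slowevi=gusnul, smesno=sletra}

Derivation:
~$ measurebox.translate v='12' u_from='MiB' u_to='kB'
:: 1572864/125
~$ boxtree.dig p='/rople'
:: ok
~$ boxtree.readout p='/rustu_or'
:: zubos
~$ measurebox.translate v='-2044' u_from='m' u_to='cm'
:: -204400
~$ boxtree.jot p='/rople/kugu_as' c='plejub'
:: created


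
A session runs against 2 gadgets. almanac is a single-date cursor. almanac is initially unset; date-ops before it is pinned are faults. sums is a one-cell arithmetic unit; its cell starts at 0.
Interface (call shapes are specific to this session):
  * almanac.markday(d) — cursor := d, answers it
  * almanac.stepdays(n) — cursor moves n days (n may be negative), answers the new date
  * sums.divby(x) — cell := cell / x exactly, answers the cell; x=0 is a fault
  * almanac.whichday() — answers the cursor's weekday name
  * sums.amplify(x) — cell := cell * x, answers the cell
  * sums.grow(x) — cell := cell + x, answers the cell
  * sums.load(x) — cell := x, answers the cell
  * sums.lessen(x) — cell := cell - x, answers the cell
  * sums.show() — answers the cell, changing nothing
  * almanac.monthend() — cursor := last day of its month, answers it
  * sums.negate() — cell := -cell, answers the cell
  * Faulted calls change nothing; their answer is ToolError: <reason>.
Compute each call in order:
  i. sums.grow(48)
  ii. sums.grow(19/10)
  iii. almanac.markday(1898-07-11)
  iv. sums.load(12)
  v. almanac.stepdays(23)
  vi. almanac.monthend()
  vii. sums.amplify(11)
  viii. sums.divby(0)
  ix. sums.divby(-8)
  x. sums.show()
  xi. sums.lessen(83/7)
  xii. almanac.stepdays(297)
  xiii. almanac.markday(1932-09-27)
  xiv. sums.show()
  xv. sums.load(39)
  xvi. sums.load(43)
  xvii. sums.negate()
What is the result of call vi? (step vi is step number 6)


Answer: 1898-08-31

Derivation:
Act: sums.grow[x='48']
Obs: 48
Act: sums.grow[x='19/10']
Obs: 499/10
Act: almanac.markday[d='1898-07-11']
Obs: 1898-07-11
Act: sums.load[x='12']
Obs: 12
Act: almanac.stepdays[n='23']
Obs: 1898-08-03
Act: almanac.monthend[]
Obs: 1898-08-31
Act: sums.amplify[x='11']
Obs: 132
Act: sums.divby[x='0']
Obs: ToolError: division by zero
Act: sums.divby[x='-8']
Obs: -33/2
Act: sums.show[]
Obs: -33/2
Act: sums.lessen[x='83/7']
Obs: -397/14
Act: almanac.stepdays[n='297']
Obs: 1899-06-24
Act: almanac.markday[d='1932-09-27']
Obs: 1932-09-27
Act: sums.show[]
Obs: -397/14
Act: sums.load[x='39']
Obs: 39
Act: sums.load[x='43']
Obs: 43
Act: sums.negate[]
Obs: -43


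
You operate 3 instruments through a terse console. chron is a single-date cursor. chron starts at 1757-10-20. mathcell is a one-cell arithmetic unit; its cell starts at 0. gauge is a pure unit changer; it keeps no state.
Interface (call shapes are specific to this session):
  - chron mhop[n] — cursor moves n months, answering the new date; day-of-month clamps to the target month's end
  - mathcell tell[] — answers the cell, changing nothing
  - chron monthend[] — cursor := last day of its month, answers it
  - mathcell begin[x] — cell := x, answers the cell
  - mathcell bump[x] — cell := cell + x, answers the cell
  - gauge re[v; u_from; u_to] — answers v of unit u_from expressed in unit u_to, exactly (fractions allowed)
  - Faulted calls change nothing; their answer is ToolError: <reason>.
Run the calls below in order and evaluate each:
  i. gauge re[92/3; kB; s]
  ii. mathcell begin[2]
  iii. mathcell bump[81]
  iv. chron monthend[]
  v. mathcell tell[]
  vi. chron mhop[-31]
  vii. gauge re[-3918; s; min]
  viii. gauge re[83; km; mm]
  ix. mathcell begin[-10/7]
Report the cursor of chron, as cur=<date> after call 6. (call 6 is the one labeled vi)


Invoking gauge re passing v→92/3, u_from→kB, u_to→s, → ToolError: incompatible units.
Now I run mathcell begin passing x→2, — result: 2.
Using mathcell bump passing x→81, — result: 83.
Calling chron monthend(), and see 1757-10-31.
Then mathcell tell(): 83.
Invoking chron mhop passing n→-31, and see 1755-03-31.
I invoke gauge re passing v→-3918, u_from→s, u_to→min, → -653/10.
I use gauge re passing v→83, u_from→km, u_to→mm, — result: 83000000.
Using mathcell begin passing x→-10/7, and see -10/7.

Answer: cur=1755-03-31


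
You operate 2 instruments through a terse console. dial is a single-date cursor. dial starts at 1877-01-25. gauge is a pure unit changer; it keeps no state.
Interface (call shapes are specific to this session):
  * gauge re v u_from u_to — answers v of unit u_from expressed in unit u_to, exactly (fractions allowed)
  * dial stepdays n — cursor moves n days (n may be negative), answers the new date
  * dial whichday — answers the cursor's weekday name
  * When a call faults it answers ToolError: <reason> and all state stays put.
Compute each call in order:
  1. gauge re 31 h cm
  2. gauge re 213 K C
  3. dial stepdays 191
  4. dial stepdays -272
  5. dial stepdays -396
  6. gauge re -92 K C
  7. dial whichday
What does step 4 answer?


% gauge re(v='31', u_from='h', u_to='cm') ~> ToolError: incompatible units
% gauge re(v='213', u_from='K', u_to='C') ~> -1203/20
% dial stepdays(n='191') ~> 1877-08-04
% dial stepdays(n='-272') ~> 1876-11-05
% dial stepdays(n='-396') ~> 1875-10-06
% gauge re(v='-92', u_from='K', u_to='C') ~> -7303/20
% dial whichday() ~> Wednesday

Answer: 1876-11-05


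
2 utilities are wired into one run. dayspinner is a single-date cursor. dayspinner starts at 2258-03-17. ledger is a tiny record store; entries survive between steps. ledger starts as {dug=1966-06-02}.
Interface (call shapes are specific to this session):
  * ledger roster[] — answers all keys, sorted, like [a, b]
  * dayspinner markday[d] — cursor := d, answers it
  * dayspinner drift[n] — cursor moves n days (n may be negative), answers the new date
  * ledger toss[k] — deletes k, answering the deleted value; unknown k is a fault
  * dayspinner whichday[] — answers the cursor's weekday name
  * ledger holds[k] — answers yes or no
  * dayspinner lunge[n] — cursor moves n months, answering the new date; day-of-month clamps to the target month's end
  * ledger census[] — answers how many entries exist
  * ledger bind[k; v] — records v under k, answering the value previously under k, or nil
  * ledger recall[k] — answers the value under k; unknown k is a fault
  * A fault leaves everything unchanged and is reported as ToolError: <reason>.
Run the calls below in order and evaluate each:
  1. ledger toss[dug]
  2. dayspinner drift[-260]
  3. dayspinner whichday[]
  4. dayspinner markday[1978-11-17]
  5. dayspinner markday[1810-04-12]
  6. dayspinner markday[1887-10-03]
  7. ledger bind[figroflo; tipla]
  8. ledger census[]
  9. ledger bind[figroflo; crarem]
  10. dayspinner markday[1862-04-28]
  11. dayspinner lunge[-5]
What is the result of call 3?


Answer: Tuesday

Derivation:
I use ledger toss passing k=dug: 1966-06-02.
I call dayspinner drift passing n=-260, which returns 2257-06-30.
Invoking dayspinner whichday, which returns Tuesday.
Now I run dayspinner markday passing d=1978-11-17, — result: 1978-11-17.
I run dayspinner markday passing d=1810-04-12, giving 1810-04-12.
I use dayspinner markday passing d=1887-10-03, giving 1887-10-03.
Invoking ledger bind passing k=figroflo, v=tipla, — result: nil.
Then ledger census(): 1.
Calling ledger bind passing k=figroflo, v=crarem, and see tipla.
Next I call dayspinner markday passing d=1862-04-28, — result: 1862-04-28.
Then dayspinner lunge passing n=-5, which returns 1861-11-28.


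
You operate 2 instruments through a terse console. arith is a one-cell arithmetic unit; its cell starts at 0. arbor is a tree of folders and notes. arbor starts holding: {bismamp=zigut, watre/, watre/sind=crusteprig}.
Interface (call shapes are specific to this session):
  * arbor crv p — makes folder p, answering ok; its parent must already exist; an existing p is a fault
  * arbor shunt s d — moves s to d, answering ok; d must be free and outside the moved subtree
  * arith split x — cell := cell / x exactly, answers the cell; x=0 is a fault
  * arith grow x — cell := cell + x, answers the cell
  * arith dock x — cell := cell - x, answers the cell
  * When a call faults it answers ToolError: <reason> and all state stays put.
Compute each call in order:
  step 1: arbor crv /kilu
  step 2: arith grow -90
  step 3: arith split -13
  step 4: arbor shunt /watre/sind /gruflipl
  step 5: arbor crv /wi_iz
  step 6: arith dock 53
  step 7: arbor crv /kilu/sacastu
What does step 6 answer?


·→ arbor crv(p: /kilu)
·← ok
·→ arith grow(x: -90)
·← -90
·→ arith split(x: -13)
·← 90/13
·→ arbor shunt(s: /watre/sind, d: /gruflipl)
·← ok
·→ arbor crv(p: /wi_iz)
·← ok
·→ arith dock(x: 53)
·← -599/13
·→ arbor crv(p: /kilu/sacastu)
·← ok

Answer: -599/13
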